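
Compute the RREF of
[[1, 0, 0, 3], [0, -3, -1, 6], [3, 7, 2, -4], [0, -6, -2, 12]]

[[1, 0, 0, 3], [0, 1, 0, -1], [0, 0, 1, -3], [0, 0, 0, 0]]

r3 ← r3 − 3·r1
  [ 1   0   0    3 ]
  [ 0  -3  -1    6 ]
  [ 0   7   2  -13 ]
  [ 0  -6  -2   12 ]
r2 ← -1/3·r2
  [ 1   0    0    3 ]
  [ 0   1  1/3   -2 ]
  [ 0   7    2  -13 ]
  [ 0  -6   -2   12 ]
r3 ← r3 − 7·r2
  [ 1   0     0   3 ]
  [ 0   1   1/3  -2 ]
  [ 0   0  -1/3   1 ]
  [ 0  -6    -2  12 ]
r4 ← r4 + 6·r2
  [ 1  0     0   3 ]
  [ 0  1   1/3  -2 ]
  [ 0  0  -1/3   1 ]
  [ 0  0     0   0 ]
r3 ← -3·r3
  [ 1  0    0   3 ]
  [ 0  1  1/3  -2 ]
  [ 0  0    1  -3 ]
  [ 0  0    0   0 ]
r2 ← r2 − 1/3·r3
  [ 1  0  0   3 ]
  [ 0  1  0  -1 ]
  [ 0  0  1  -3 ]
  [ 0  0  0   0 ]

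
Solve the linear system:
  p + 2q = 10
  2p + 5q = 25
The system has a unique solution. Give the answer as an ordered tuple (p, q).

(0, 5)

Form the augmented matrix and row-reduce:
  [ 1  2  |  10 ]
  [ 2  5  |  25 ]
ρ2 := ρ2 − 2·ρ1
  [ 1  2  |  10 ]
  [ 0  1  |   5 ]
ρ1 := ρ1 − 2·ρ2
  [ 1  0  |  0 ]
  [ 0  1  |  5 ]
Reading off the last column: p = 0, q = 5.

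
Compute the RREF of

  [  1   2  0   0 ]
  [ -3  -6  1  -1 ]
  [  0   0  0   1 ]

R2 ← R2 + 3·R1
  [ 1  2  0   0 ]
  [ 0  0  1  -1 ]
  [ 0  0  0   1 ]
R2 ← R2 + R3
  [ 1  2  0  0 ]
  [ 0  0  1  0 ]
  [ 0  0  0  1 ]

[[1, 2, 0, 0], [0, 0, 1, 0], [0, 0, 0, 1]]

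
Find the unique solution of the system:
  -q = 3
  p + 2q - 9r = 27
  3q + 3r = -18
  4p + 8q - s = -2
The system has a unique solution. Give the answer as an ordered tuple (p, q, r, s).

(6, -3, -3, 2)

Form the augmented matrix and row-reduce:
  [ 0  -1   0   0  |    3 ]
  [ 1   2  -9   0  |   27 ]
  [ 0   3   3   0  |  -18 ]
  [ 4   8   0  -1  |   -2 ]
R1 ↔ R2
  [ 1   2  -9   0  |   27 ]
  [ 0  -1   0   0  |    3 ]
  [ 0   3   3   0  |  -18 ]
  [ 4   8   0  -1  |   -2 ]
R4 → R4 − 4·R1
  [ 1   2  -9   0  |    27 ]
  [ 0  -1   0   0  |     3 ]
  [ 0   3   3   0  |   -18 ]
  [ 0   0  36  -1  |  -110 ]
R2 → -1·R2
  [ 1  2  -9   0  |    27 ]
  [ 0  1   0   0  |    -3 ]
  [ 0  3   3   0  |   -18 ]
  [ 0  0  36  -1  |  -110 ]
R3 → R3 − 3·R2
  [ 1  2  -9   0  |    27 ]
  [ 0  1   0   0  |    -3 ]
  [ 0  0   3   0  |    -9 ]
  [ 0  0  36  -1  |  -110 ]
R3 → 1/3·R3
  [ 1  2  -9   0  |    27 ]
  [ 0  1   0   0  |    -3 ]
  [ 0  0   1   0  |    -3 ]
  [ 0  0  36  -1  |  -110 ]
R4 → R4 − 36·R3
  [ 1  2  -9   0  |  27 ]
  [ 0  1   0   0  |  -3 ]
  [ 0  0   1   0  |  -3 ]
  [ 0  0   0  -1  |  -2 ]
R4 → -1·R4
  [ 1  2  -9  0  |  27 ]
  [ 0  1   0  0  |  -3 ]
  [ 0  0   1  0  |  -3 ]
  [ 0  0   0  1  |   2 ]
R1 → R1 + 9·R3
  [ 1  2  0  0  |   0 ]
  [ 0  1  0  0  |  -3 ]
  [ 0  0  1  0  |  -3 ]
  [ 0  0  0  1  |   2 ]
R1 → R1 − 2·R2
  [ 1  0  0  0  |   6 ]
  [ 0  1  0  0  |  -3 ]
  [ 0  0  1  0  |  -3 ]
  [ 0  0  0  1  |   2 ]
Reading off the last column: p = 6, q = -3, r = -3, s = 2.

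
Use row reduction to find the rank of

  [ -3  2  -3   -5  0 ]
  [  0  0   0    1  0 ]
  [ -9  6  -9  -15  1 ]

rank = 3

Multiply r1 by -1/3.
  [  1  -2/3   1  5/3  0 ]
  [  0     0   0    1  0 ]
  [ -9     6  -9  -15  1 ]
Add 9 times r1 to r3.
  [ 1  -2/3  1  5/3  0 ]
  [ 0     0  0    1  0 ]
  [ 0     0  0    0  1 ]
Subtract 5/3 times r2 from r1.
  [ 1  -2/3  1  0  0 ]
  [ 0     0  0  1  0 ]
  [ 0     0  0  0  1 ]
The reduced form has 3 nonzero rows.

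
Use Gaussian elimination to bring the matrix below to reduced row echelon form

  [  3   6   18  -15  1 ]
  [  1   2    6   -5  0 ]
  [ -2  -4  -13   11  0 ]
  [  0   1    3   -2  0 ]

[[1, 0, 0, -1, 0], [0, 1, 0, 1, 0], [0, 0, 1, -1, 0], [0, 0, 0, 0, 1]]

R1 := 1/3·R1
  [  1   2    6  -5  1/3 ]
  [  1   2    6  -5    0 ]
  [ -2  -4  -13  11    0 ]
  [  0   1    3  -2    0 ]
R2 := R2 − R1
  [  1   2    6  -5   1/3 ]
  [  0   0    0   0  -1/3 ]
  [ -2  -4  -13  11     0 ]
  [  0   1    3  -2     0 ]
R3 := R3 + 2·R1
  [ 1  2   6  -5   1/3 ]
  [ 0  0   0   0  -1/3 ]
  [ 0  0  -1   1   2/3 ]
  [ 0  1   3  -2     0 ]
R2 <=> R4
  [ 1  2   6  -5   1/3 ]
  [ 0  1   3  -2     0 ]
  [ 0  0  -1   1   2/3 ]
  [ 0  0   0   0  -1/3 ]
R3 := -1·R3
  [ 1  2  6  -5   1/3 ]
  [ 0  1  3  -2     0 ]
  [ 0  0  1  -1  -2/3 ]
  [ 0  0  0   0  -1/3 ]
R4 := -3·R4
  [ 1  2  6  -5   1/3 ]
  [ 0  1  3  -2     0 ]
  [ 0  0  1  -1  -2/3 ]
  [ 0  0  0   0     1 ]
R3 := R3 + 2/3·R4
  [ 1  2  6  -5  1/3 ]
  [ 0  1  3  -2    0 ]
  [ 0  0  1  -1    0 ]
  [ 0  0  0   0    1 ]
R1 := R1 − 1/3·R4
  [ 1  2  6  -5  0 ]
  [ 0  1  3  -2  0 ]
  [ 0  0  1  -1  0 ]
  [ 0  0  0   0  1 ]
R2 := R2 − 3·R3
  [ 1  2  6  -5  0 ]
  [ 0  1  0   1  0 ]
  [ 0  0  1  -1  0 ]
  [ 0  0  0   0  1 ]
R1 := R1 − 6·R3
  [ 1  2  0   1  0 ]
  [ 0  1  0   1  0 ]
  [ 0  0  1  -1  0 ]
  [ 0  0  0   0  1 ]
R1 := R1 − 2·R2
  [ 1  0  0  -1  0 ]
  [ 0  1  0   1  0 ]
  [ 0  0  1  -1  0 ]
  [ 0  0  0   0  1 ]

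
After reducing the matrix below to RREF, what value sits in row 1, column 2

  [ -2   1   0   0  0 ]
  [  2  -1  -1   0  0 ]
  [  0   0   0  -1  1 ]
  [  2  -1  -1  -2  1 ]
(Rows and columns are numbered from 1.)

ρ1 → -1/2·ρ1
ρ2 → ρ2 − 2·ρ1
ρ4 → ρ4 − 2·ρ1
ρ2 → -1·ρ2
ρ4 → ρ4 + ρ2
ρ3 → -1·ρ3
ρ4 → ρ4 + 2·ρ3
ρ4 → -1·ρ4
ρ3 → ρ3 + ρ4

-1/2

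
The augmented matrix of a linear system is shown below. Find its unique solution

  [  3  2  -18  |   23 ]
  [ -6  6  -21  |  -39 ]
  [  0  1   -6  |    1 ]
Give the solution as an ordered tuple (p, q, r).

R1 := 1/3·R1
  [  1  2/3   -6  |  23/3 ]
  [ -6    6  -21  |   -39 ]
  [  0    1   -6  |     1 ]
R2 := R2 + 6·R1
  [ 1  2/3   -6  |  23/3 ]
  [ 0   10  -57  |     7 ]
  [ 0    1   -6  |     1 ]
R2 := 1/10·R2
  [ 1  2/3      -6  |  23/3 ]
  [ 0    1  -57/10  |  7/10 ]
  [ 0    1      -6  |     1 ]
R3 := R3 − R2
  [ 1  2/3      -6  |  23/3 ]
  [ 0    1  -57/10  |  7/10 ]
  [ 0    0   -3/10  |  3/10 ]
R3 := -10/3·R3
  [ 1  2/3      -6  |  23/3 ]
  [ 0    1  -57/10  |  7/10 ]
  [ 0    0       1  |    -1 ]
R2 := R2 + 57/10·R3
  [ 1  2/3  -6  |  23/3 ]
  [ 0    1   0  |    -5 ]
  [ 0    0   1  |    -1 ]
R1 := R1 + 6·R3
  [ 1  2/3  0  |  5/3 ]
  [ 0    1  0  |   -5 ]
  [ 0    0  1  |   -1 ]
R1 := R1 − 2/3·R2
  [ 1  0  0  |   5 ]
  [ 0  1  0  |  -5 ]
  [ 0  0  1  |  -1 ]
Reading off the last column: p = 5, q = -5, r = -1.

(5, -5, -1)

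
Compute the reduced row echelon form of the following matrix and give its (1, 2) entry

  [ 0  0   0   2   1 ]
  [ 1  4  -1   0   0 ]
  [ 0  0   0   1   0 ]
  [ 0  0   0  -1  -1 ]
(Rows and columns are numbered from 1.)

r1 ↔ r2
  [ 1  4  -1   0   0 ]
  [ 0  0   0   2   1 ]
  [ 0  0   0   1   0 ]
  [ 0  0   0  -1  -1 ]
r2 → 1/2·r2
  [ 1  4  -1   0    0 ]
  [ 0  0   0   1  1/2 ]
  [ 0  0   0   1    0 ]
  [ 0  0   0  -1   -1 ]
r3 → r3 − r2
  [ 1  4  -1   0     0 ]
  [ 0  0   0   1   1/2 ]
  [ 0  0   0   0  -1/2 ]
  [ 0  0   0  -1    -1 ]
r4 → r4 + r2
  [ 1  4  -1  0     0 ]
  [ 0  0   0  1   1/2 ]
  [ 0  0   0  0  -1/2 ]
  [ 0  0   0  0  -1/2 ]
r3 → -2·r3
  [ 1  4  -1  0     0 ]
  [ 0  0   0  1   1/2 ]
  [ 0  0   0  0     1 ]
  [ 0  0   0  0  -1/2 ]
r4 → r4 + 1/2·r3
  [ 1  4  -1  0    0 ]
  [ 0  0   0  1  1/2 ]
  [ 0  0   0  0    1 ]
  [ 0  0   0  0    0 ]
r2 → r2 − 1/2·r3
  [ 1  4  -1  0  0 ]
  [ 0  0   0  1  0 ]
  [ 0  0   0  0  1 ]
  [ 0  0   0  0  0 ]

4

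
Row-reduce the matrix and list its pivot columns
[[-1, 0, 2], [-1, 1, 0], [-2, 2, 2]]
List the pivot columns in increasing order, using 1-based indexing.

R1 ← -1·R1
  [  1  0  -2 ]
  [ -1  1   0 ]
  [ -2  2   2 ]
R2 ← R2 + R1
  [  1  0  -2 ]
  [  0  1  -2 ]
  [ -2  2   2 ]
R3 ← R3 + 2·R1
  [ 1  0  -2 ]
  [ 0  1  -2 ]
  [ 0  2  -2 ]
R3 ← R3 − 2·R2
  [ 1  0  -2 ]
  [ 0  1  -2 ]
  [ 0  0   2 ]
R3 ← 1/2·R3
  [ 1  0  -2 ]
  [ 0  1  -2 ]
  [ 0  0   1 ]
R2 ← R2 + 2·R3
  [ 1  0  -2 ]
  [ 0  1   0 ]
  [ 0  0   1 ]
R1 ← R1 + 2·R3
  [ 1  0  0 ]
  [ 0  1  0 ]
  [ 0  0  1 ]
Pivot columns are the columns containing a leading 1.

1, 2, 3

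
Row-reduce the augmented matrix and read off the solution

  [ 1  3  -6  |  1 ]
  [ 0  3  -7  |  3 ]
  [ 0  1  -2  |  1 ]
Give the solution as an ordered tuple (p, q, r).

Multiply R2 by 1/3.
  [ 1  3    -6  |  1 ]
  [ 0  1  -7/3  |  1 ]
  [ 0  1    -2  |  1 ]
Subtract R2 from R3.
  [ 1  3    -6  |  1 ]
  [ 0  1  -7/3  |  1 ]
  [ 0  0   1/3  |  0 ]
Multiply R3 by 3.
  [ 1  3    -6  |  1 ]
  [ 0  1  -7/3  |  1 ]
  [ 0  0     1  |  0 ]
Add 7/3 times R3 to R2.
  [ 1  3  -6  |  1 ]
  [ 0  1   0  |  1 ]
  [ 0  0   1  |  0 ]
Add 6 times R3 to R1.
  [ 1  3  0  |  1 ]
  [ 0  1  0  |  1 ]
  [ 0  0  1  |  0 ]
Subtract 3 times R2 from R1.
  [ 1  0  0  |  -2 ]
  [ 0  1  0  |   1 ]
  [ 0  0  1  |   0 ]
Reading off the last column: p = -2, q = 1, r = 0.

(-2, 1, 0)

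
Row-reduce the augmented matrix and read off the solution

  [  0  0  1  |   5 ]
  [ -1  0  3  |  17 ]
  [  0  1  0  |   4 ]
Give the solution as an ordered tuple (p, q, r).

Swap ρ1 and ρ2.
  [ -1  0  3  |  17 ]
  [  0  0  1  |   5 ]
  [  0  1  0  |   4 ]
Multiply ρ1 by -1.
  [ 1  0  -3  |  -17 ]
  [ 0  0   1  |    5 ]
  [ 0  1   0  |    4 ]
Swap ρ2 and ρ3.
  [ 1  0  -3  |  -17 ]
  [ 0  1   0  |    4 ]
  [ 0  0   1  |    5 ]
Add 3 times ρ3 to ρ1.
  [ 1  0  0  |  -2 ]
  [ 0  1  0  |   4 ]
  [ 0  0  1  |   5 ]
Reading off the last column: p = -2, q = 4, r = 5.

(-2, 4, 5)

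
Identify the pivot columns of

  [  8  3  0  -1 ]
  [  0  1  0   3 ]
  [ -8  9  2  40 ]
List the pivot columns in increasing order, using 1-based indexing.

1, 2, 3

R1 → 1/8·R1
  [  1  3/8  0  -1/8 ]
  [  0    1  0     3 ]
  [ -8    9  2    40 ]
R3 → R3 + 8·R1
  [ 1  3/8  0  -1/8 ]
  [ 0    1  0     3 ]
  [ 0   12  2    39 ]
R3 → R3 − 12·R2
  [ 1  3/8  0  -1/8 ]
  [ 0    1  0     3 ]
  [ 0    0  2     3 ]
R3 → 1/2·R3
  [ 1  3/8  0  -1/8 ]
  [ 0    1  0     3 ]
  [ 0    0  1   3/2 ]
R1 → R1 − 3/8·R2
  [ 1  0  0  -5/4 ]
  [ 0  1  0     3 ]
  [ 0  0  1   3/2 ]
Pivot columns are the columns containing a leading 1.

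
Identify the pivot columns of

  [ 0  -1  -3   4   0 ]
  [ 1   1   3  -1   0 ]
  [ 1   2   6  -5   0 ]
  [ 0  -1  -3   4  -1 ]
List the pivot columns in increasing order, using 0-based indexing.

r1 ↔ r2
  [ 1   1   3  -1   0 ]
  [ 0  -1  -3   4   0 ]
  [ 1   2   6  -5   0 ]
  [ 0  -1  -3   4  -1 ]
r3 → r3 − r1
  [ 1   1   3  -1   0 ]
  [ 0  -1  -3   4   0 ]
  [ 0   1   3  -4   0 ]
  [ 0  -1  -3   4  -1 ]
r2 → -1·r2
  [ 1   1   3  -1   0 ]
  [ 0   1   3  -4   0 ]
  [ 0   1   3  -4   0 ]
  [ 0  -1  -3   4  -1 ]
r3 → r3 − r2
  [ 1   1   3  -1   0 ]
  [ 0   1   3  -4   0 ]
  [ 0   0   0   0   0 ]
  [ 0  -1  -3   4  -1 ]
r4 → r4 + r2
  [ 1  1  3  -1   0 ]
  [ 0  1  3  -4   0 ]
  [ 0  0  0   0   0 ]
  [ 0  0  0   0  -1 ]
r3 ↔ r4
  [ 1  1  3  -1   0 ]
  [ 0  1  3  -4   0 ]
  [ 0  0  0   0  -1 ]
  [ 0  0  0   0   0 ]
r3 → -1·r3
  [ 1  1  3  -1  0 ]
  [ 0  1  3  -4  0 ]
  [ 0  0  0   0  1 ]
  [ 0  0  0   0  0 ]
r1 → r1 − r2
  [ 1  0  0   3  0 ]
  [ 0  1  3  -4  0 ]
  [ 0  0  0   0  1 ]
  [ 0  0  0   0  0 ]
Pivot columns are the columns containing a leading 1.

0, 1, 4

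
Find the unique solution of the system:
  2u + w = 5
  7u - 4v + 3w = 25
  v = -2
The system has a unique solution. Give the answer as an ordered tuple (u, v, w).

(2, -2, 1)

Form the augmented matrix and row-reduce:
  [ 2   0  1  |   5 ]
  [ 7  -4  3  |  25 ]
  [ 0   1  0  |  -2 ]
R1 ← 1/2·R1
  [ 1   0  1/2  |  5/2 ]
  [ 7  -4    3  |   25 ]
  [ 0   1    0  |   -2 ]
R2 ← R2 − 7·R1
  [ 1   0   1/2  |   5/2 ]
  [ 0  -4  -1/2  |  15/2 ]
  [ 0   1     0  |    -2 ]
R2 ← -1/4·R2
  [ 1  0  1/2  |    5/2 ]
  [ 0  1  1/8  |  -15/8 ]
  [ 0  1    0  |     -2 ]
R3 ← R3 − R2
  [ 1  0   1/2  |    5/2 ]
  [ 0  1   1/8  |  -15/8 ]
  [ 0  0  -1/8  |   -1/8 ]
R3 ← -8·R3
  [ 1  0  1/2  |    5/2 ]
  [ 0  1  1/8  |  -15/8 ]
  [ 0  0    1  |      1 ]
R2 ← R2 − 1/8·R3
  [ 1  0  1/2  |  5/2 ]
  [ 0  1    0  |   -2 ]
  [ 0  0    1  |    1 ]
R1 ← R1 − 1/2·R3
  [ 1  0  0  |   2 ]
  [ 0  1  0  |  -2 ]
  [ 0  0  1  |   1 ]
Reading off the last column: u = 2, v = -2, w = 1.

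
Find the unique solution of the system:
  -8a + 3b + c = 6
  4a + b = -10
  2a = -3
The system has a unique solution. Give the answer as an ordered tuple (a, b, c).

Form the augmented matrix and row-reduce:
  [ -8  3  1  |    6 ]
  [  4  1  0  |  -10 ]
  [  2  0  0  |   -3 ]
ρ1 := -1/8·ρ1
ρ2 := ρ2 − 4·ρ1
ρ3 := ρ3 − 2·ρ1
ρ2 := 2/5·ρ2
ρ3 := ρ3 − 3/4·ρ2
ρ3 := 10·ρ3
ρ2 := ρ2 − 1/5·ρ3
ρ1 := ρ1 + 1/8·ρ3
ρ1 := ρ1 + 3/8·ρ2
Reading off the last column: a = -3/2, b = -4, c = 6.

(-3/2, -4, 6)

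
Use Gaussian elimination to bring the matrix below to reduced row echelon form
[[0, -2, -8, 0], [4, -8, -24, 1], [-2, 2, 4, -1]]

R1 <=> R2
  [  4  -8  -24   1 ]
  [  0  -2   -8   0 ]
  [ -2   2    4  -1 ]
R1 := 1/4·R1
  [  1  -2  -6  1/4 ]
  [  0  -2  -8    0 ]
  [ -2   2   4   -1 ]
R3 := R3 + 2·R1
  [ 1  -2  -6   1/4 ]
  [ 0  -2  -8     0 ]
  [ 0  -2  -8  -1/2 ]
R2 := -1/2·R2
  [ 1  -2  -6   1/4 ]
  [ 0   1   4     0 ]
  [ 0  -2  -8  -1/2 ]
R3 := R3 + 2·R2
  [ 1  -2  -6   1/4 ]
  [ 0   1   4     0 ]
  [ 0   0   0  -1/2 ]
R3 := -2·R3
  [ 1  -2  -6  1/4 ]
  [ 0   1   4    0 ]
  [ 0   0   0    1 ]
R1 := R1 − 1/4·R3
  [ 1  -2  -6  0 ]
  [ 0   1   4  0 ]
  [ 0   0   0  1 ]
R1 := R1 + 2·R2
  [ 1  0  2  0 ]
  [ 0  1  4  0 ]
  [ 0  0  0  1 ]

[[1, 0, 2, 0], [0, 1, 4, 0], [0, 0, 0, 1]]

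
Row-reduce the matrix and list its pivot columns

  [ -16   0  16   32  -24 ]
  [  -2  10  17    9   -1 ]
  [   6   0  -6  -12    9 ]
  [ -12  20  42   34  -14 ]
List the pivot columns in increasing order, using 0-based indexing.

0, 1

ρ1 -> -1/16·ρ1
  [   1   0  -1   -2  3/2 ]
  [  -2  10  17    9   -1 ]
  [   6   0  -6  -12    9 ]
  [ -12  20  42   34  -14 ]
ρ2 -> ρ2 + 2·ρ1
  [   1   0  -1   -2  3/2 ]
  [   0  10  15    5    2 ]
  [   6   0  -6  -12    9 ]
  [ -12  20  42   34  -14 ]
ρ3 -> ρ3 − 6·ρ1
  [   1   0  -1  -2  3/2 ]
  [   0  10  15   5    2 ]
  [   0   0   0   0    0 ]
  [ -12  20  42  34  -14 ]
ρ4 -> ρ4 + 12·ρ1
  [ 1   0  -1  -2  3/2 ]
  [ 0  10  15   5    2 ]
  [ 0   0   0   0    0 ]
  [ 0  20  30  10    4 ]
ρ2 -> 1/10·ρ2
  [ 1   0   -1   -2  3/2 ]
  [ 0   1  3/2  1/2  1/5 ]
  [ 0   0    0    0    0 ]
  [ 0  20   30   10    4 ]
ρ4 -> ρ4 − 20·ρ2
  [ 1  0   -1   -2  3/2 ]
  [ 0  1  3/2  1/2  1/5 ]
  [ 0  0    0    0    0 ]
  [ 0  0    0    0    0 ]
Pivot columns are the columns containing a leading 1.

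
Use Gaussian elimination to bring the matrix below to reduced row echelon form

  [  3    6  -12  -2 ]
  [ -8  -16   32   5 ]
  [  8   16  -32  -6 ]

R1 → 1/3·R1
  [  1    2   -4  -2/3 ]
  [ -8  -16   32     5 ]
  [  8   16  -32    -6 ]
R2 → R2 + 8·R1
  [ 1   2   -4  -2/3 ]
  [ 0   0    0  -1/3 ]
  [ 8  16  -32    -6 ]
R3 → R3 − 8·R1
  [ 1  2  -4  -2/3 ]
  [ 0  0   0  -1/3 ]
  [ 0  0   0  -2/3 ]
R2 → -3·R2
  [ 1  2  -4  -2/3 ]
  [ 0  0   0     1 ]
  [ 0  0   0  -2/3 ]
R3 → R3 + 2/3·R2
  [ 1  2  -4  -2/3 ]
  [ 0  0   0     1 ]
  [ 0  0   0     0 ]
R1 → R1 + 2/3·R2
  [ 1  2  -4  0 ]
  [ 0  0   0  1 ]
  [ 0  0   0  0 ]

[[1, 2, -4, 0], [0, 0, 0, 1], [0, 0, 0, 0]]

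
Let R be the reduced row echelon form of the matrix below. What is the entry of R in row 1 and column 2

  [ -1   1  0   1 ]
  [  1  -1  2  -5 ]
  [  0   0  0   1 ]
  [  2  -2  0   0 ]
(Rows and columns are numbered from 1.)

-1

Multiply r1 by -1.
  [ 1  -1  0  -1 ]
  [ 1  -1  2  -5 ]
  [ 0   0  0   1 ]
  [ 2  -2  0   0 ]
Subtract r1 from r2.
  [ 1  -1  0  -1 ]
  [ 0   0  2  -4 ]
  [ 0   0  0   1 ]
  [ 2  -2  0   0 ]
Subtract 2 times r1 from r4.
  [ 1  -1  0  -1 ]
  [ 0   0  2  -4 ]
  [ 0   0  0   1 ]
  [ 0   0  0   2 ]
Multiply r2 by 1/2.
  [ 1  -1  0  -1 ]
  [ 0   0  1  -2 ]
  [ 0   0  0   1 ]
  [ 0   0  0   2 ]
Subtract 2 times r3 from r4.
  [ 1  -1  0  -1 ]
  [ 0   0  1  -2 ]
  [ 0   0  0   1 ]
  [ 0   0  0   0 ]
Add 2 times r3 to r2.
  [ 1  -1  0  -1 ]
  [ 0   0  1   0 ]
  [ 0   0  0   1 ]
  [ 0   0  0   0 ]
Add r3 to r1.
  [ 1  -1  0  0 ]
  [ 0   0  1  0 ]
  [ 0   0  0  1 ]
  [ 0   0  0  0 ]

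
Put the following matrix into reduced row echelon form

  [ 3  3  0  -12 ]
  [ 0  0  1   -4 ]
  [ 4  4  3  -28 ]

[[1, 1, 0, -4], [0, 0, 1, -4], [0, 0, 0, 0]]

R1 -> 1/3·R1
R3 -> R3 − 4·R1
R3 -> R3 − 3·R2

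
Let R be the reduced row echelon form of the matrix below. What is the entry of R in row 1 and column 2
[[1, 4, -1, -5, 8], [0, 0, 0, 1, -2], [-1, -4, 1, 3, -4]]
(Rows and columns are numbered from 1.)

4

Add r1 to r3.
  [ 1  4  -1  -5   8 ]
  [ 0  0   0   1  -2 ]
  [ 0  0   0  -2   4 ]
Add 2 times r2 to r3.
  [ 1  4  -1  -5   8 ]
  [ 0  0   0   1  -2 ]
  [ 0  0   0   0   0 ]
Add 5 times r2 to r1.
  [ 1  4  -1  0  -2 ]
  [ 0  0   0  1  -2 ]
  [ 0  0   0  0   0 ]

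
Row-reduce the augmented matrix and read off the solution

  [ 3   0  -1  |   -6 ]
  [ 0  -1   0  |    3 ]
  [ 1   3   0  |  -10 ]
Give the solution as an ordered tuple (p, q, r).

ρ1 := 1/3·ρ1
ρ3 := ρ3 − ρ1
ρ2 := -1·ρ2
ρ3 := ρ3 − 3·ρ2
ρ3 := 3·ρ3
ρ1 := ρ1 + 1/3·ρ3
Reading off the last column: p = -1, q = -3, r = 3.

(-1, -3, 3)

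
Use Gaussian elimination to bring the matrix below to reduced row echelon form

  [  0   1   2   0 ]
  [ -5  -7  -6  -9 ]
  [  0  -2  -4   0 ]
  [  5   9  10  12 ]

[[1, 0, -8/5, 0], [0, 1, 2, 0], [0, 0, 0, 1], [0, 0, 0, 0]]

R1 <-> R2
  [ -5  -7  -6  -9 ]
  [  0   1   2   0 ]
  [  0  -2  -4   0 ]
  [  5   9  10  12 ]
R1 ← -1/5·R1
  [ 1  7/5  6/5  9/5 ]
  [ 0    1    2    0 ]
  [ 0   -2   -4    0 ]
  [ 5    9   10   12 ]
R4 ← R4 − 5·R1
  [ 1  7/5  6/5  9/5 ]
  [ 0    1    2    0 ]
  [ 0   -2   -4    0 ]
  [ 0    2    4    3 ]
R3 ← R3 + 2·R2
  [ 1  7/5  6/5  9/5 ]
  [ 0    1    2    0 ]
  [ 0    0    0    0 ]
  [ 0    2    4    3 ]
R4 ← R4 − 2·R2
  [ 1  7/5  6/5  9/5 ]
  [ 0    1    2    0 ]
  [ 0    0    0    0 ]
  [ 0    0    0    3 ]
R3 <-> R4
  [ 1  7/5  6/5  9/5 ]
  [ 0    1    2    0 ]
  [ 0    0    0    3 ]
  [ 0    0    0    0 ]
R3 ← 1/3·R3
  [ 1  7/5  6/5  9/5 ]
  [ 0    1    2    0 ]
  [ 0    0    0    1 ]
  [ 0    0    0    0 ]
R1 ← R1 − 9/5·R3
  [ 1  7/5  6/5  0 ]
  [ 0    1    2  0 ]
  [ 0    0    0  1 ]
  [ 0    0    0  0 ]
R1 ← R1 − 7/5·R2
  [ 1  0  -8/5  0 ]
  [ 0  1     2  0 ]
  [ 0  0     0  1 ]
  [ 0  0     0  0 ]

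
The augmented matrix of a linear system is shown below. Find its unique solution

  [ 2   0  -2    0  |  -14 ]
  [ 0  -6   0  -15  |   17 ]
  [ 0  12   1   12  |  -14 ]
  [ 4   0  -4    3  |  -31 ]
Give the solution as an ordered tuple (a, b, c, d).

(-5, -1/3, 2, -1)

Multiply R1 by 1/2.
  [ 1   0  -1    0  |   -7 ]
  [ 0  -6   0  -15  |   17 ]
  [ 0  12   1   12  |  -14 ]
  [ 4   0  -4    3  |  -31 ]
Subtract 4 times R1 from R4.
  [ 1   0  -1    0  |   -7 ]
  [ 0  -6   0  -15  |   17 ]
  [ 0  12   1   12  |  -14 ]
  [ 0   0   0    3  |   -3 ]
Multiply R2 by -1/6.
  [ 1   0  -1    0  |     -7 ]
  [ 0   1   0  5/2  |  -17/6 ]
  [ 0  12   1   12  |    -14 ]
  [ 0   0   0    3  |     -3 ]
Subtract 12 times R2 from R3.
  [ 1  0  -1    0  |     -7 ]
  [ 0  1   0  5/2  |  -17/6 ]
  [ 0  0   1  -18  |     20 ]
  [ 0  0   0    3  |     -3 ]
Multiply R4 by 1/3.
  [ 1  0  -1    0  |     -7 ]
  [ 0  1   0  5/2  |  -17/6 ]
  [ 0  0   1  -18  |     20 ]
  [ 0  0   0    1  |     -1 ]
Add 18 times R4 to R3.
  [ 1  0  -1    0  |     -7 ]
  [ 0  1   0  5/2  |  -17/6 ]
  [ 0  0   1    0  |      2 ]
  [ 0  0   0    1  |     -1 ]
Subtract 5/2 times R4 from R2.
  [ 1  0  -1  0  |    -7 ]
  [ 0  1   0  0  |  -1/3 ]
  [ 0  0   1  0  |     2 ]
  [ 0  0   0  1  |    -1 ]
Add R3 to R1.
  [ 1  0  0  0  |    -5 ]
  [ 0  1  0  0  |  -1/3 ]
  [ 0  0  1  0  |     2 ]
  [ 0  0  0  1  |    -1 ]
Reading off the last column: a = -5, b = -1/3, c = 2, d = -1.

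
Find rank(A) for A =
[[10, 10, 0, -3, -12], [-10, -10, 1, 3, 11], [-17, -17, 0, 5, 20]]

rank = 3

ρ1 := 1/10·ρ1
ρ2 := ρ2 + 10·ρ1
ρ3 := ρ3 + 17·ρ1
ρ3 := -10·ρ3
ρ1 := ρ1 + 3/10·ρ3
The reduced form has 3 nonzero rows.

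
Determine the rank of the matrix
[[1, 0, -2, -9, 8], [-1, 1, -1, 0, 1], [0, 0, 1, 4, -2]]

rank = 3

r2 → r2 + r1
  [ 1  0  -2  -9   8 ]
  [ 0  1  -3  -9   9 ]
  [ 0  0   1   4  -2 ]
r2 → r2 + 3·r3
  [ 1  0  -2  -9   8 ]
  [ 0  1   0   3   3 ]
  [ 0  0   1   4  -2 ]
r1 → r1 + 2·r3
  [ 1  0  0  -1   4 ]
  [ 0  1  0   3   3 ]
  [ 0  0  1   4  -2 ]
The reduced form has 3 nonzero rows.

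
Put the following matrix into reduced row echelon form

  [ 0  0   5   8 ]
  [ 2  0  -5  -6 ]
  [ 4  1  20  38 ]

r1 <=> r2
  [ 2  0  -5  -6 ]
  [ 0  0   5   8 ]
  [ 4  1  20  38 ]
r1 ← 1/2·r1
  [ 1  0  -5/2  -3 ]
  [ 0  0     5   8 ]
  [ 4  1    20  38 ]
r3 ← r3 − 4·r1
  [ 1  0  -5/2  -3 ]
  [ 0  0     5   8 ]
  [ 0  1    30  50 ]
r2 <=> r3
  [ 1  0  -5/2  -3 ]
  [ 0  1    30  50 ]
  [ 0  0     5   8 ]
r3 ← 1/5·r3
  [ 1  0  -5/2   -3 ]
  [ 0  1    30   50 ]
  [ 0  0     1  8/5 ]
r2 ← r2 − 30·r3
  [ 1  0  -5/2   -3 ]
  [ 0  1     0    2 ]
  [ 0  0     1  8/5 ]
r1 ← r1 + 5/2·r3
  [ 1  0  0    1 ]
  [ 0  1  0    2 ]
  [ 0  0  1  8/5 ]

[[1, 0, 0, 1], [0, 1, 0, 2], [0, 0, 1, 8/5]]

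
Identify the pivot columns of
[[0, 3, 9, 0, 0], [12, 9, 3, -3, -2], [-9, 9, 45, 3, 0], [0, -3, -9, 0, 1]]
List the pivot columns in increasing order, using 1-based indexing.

1, 2, 4, 5

R1 <=> R2
  [ 12   9   3  -3  -2 ]
  [  0   3   9   0   0 ]
  [ -9   9  45   3   0 ]
  [  0  -3  -9   0   1 ]
R1 ← 1/12·R1
  [  1  3/4  1/4  -1/4  -1/6 ]
  [  0    3    9     0     0 ]
  [ -9    9   45     3     0 ]
  [  0   -3   -9     0     1 ]
R3 ← R3 + 9·R1
  [ 1   3/4    1/4  -1/4  -1/6 ]
  [ 0     3      9     0     0 ]
  [ 0  63/4  189/4   3/4  -3/2 ]
  [ 0    -3     -9     0     1 ]
R2 ← 1/3·R2
  [ 1   3/4    1/4  -1/4  -1/6 ]
  [ 0     1      3     0     0 ]
  [ 0  63/4  189/4   3/4  -3/2 ]
  [ 0    -3     -9     0     1 ]
R3 ← R3 − 63/4·R2
  [ 1  3/4  1/4  -1/4  -1/6 ]
  [ 0    1    3     0     0 ]
  [ 0    0    0   3/4  -3/2 ]
  [ 0   -3   -9     0     1 ]
R4 ← R4 + 3·R2
  [ 1  3/4  1/4  -1/4  -1/6 ]
  [ 0    1    3     0     0 ]
  [ 0    0    0   3/4  -3/2 ]
  [ 0    0    0     0     1 ]
R3 ← 4/3·R3
  [ 1  3/4  1/4  -1/4  -1/6 ]
  [ 0    1    3     0     0 ]
  [ 0    0    0     1    -2 ]
  [ 0    0    0     0     1 ]
R3 ← R3 + 2·R4
  [ 1  3/4  1/4  -1/4  -1/6 ]
  [ 0    1    3     0     0 ]
  [ 0    0    0     1     0 ]
  [ 0    0    0     0     1 ]
R1 ← R1 + 1/6·R4
  [ 1  3/4  1/4  -1/4  0 ]
  [ 0    1    3     0  0 ]
  [ 0    0    0     1  0 ]
  [ 0    0    0     0  1 ]
R1 ← R1 + 1/4·R3
  [ 1  3/4  1/4  0  0 ]
  [ 0    1    3  0  0 ]
  [ 0    0    0  1  0 ]
  [ 0    0    0  0  1 ]
R1 ← R1 − 3/4·R2
  [ 1  0  -2  0  0 ]
  [ 0  1   3  0  0 ]
  [ 0  0   0  1  0 ]
  [ 0  0   0  0  1 ]
Pivot columns are the columns containing a leading 1.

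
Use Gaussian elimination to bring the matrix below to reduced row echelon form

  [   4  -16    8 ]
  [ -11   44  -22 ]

[[1, -4, 2], [0, 0, 0]]

r1 := 1/4·r1
  [   1  -4    2 ]
  [ -11  44  -22 ]
r2 := r2 + 11·r1
  [ 1  -4  2 ]
  [ 0   0  0 ]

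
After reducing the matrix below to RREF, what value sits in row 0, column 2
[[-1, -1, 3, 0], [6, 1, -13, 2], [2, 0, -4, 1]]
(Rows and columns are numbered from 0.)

R1 := -1·R1
  [ 1  1   -3  0 ]
  [ 6  1  -13  2 ]
  [ 2  0   -4  1 ]
R2 := R2 − 6·R1
  [ 1   1  -3  0 ]
  [ 0  -5   5  2 ]
  [ 2   0  -4  1 ]
R3 := R3 − 2·R1
  [ 1   1  -3  0 ]
  [ 0  -5   5  2 ]
  [ 0  -2   2  1 ]
R2 := -1/5·R2
  [ 1   1  -3     0 ]
  [ 0   1  -1  -2/5 ]
  [ 0  -2   2     1 ]
R3 := R3 + 2·R2
  [ 1  1  -3     0 ]
  [ 0  1  -1  -2/5 ]
  [ 0  0   0   1/5 ]
R3 := 5·R3
  [ 1  1  -3     0 ]
  [ 0  1  -1  -2/5 ]
  [ 0  0   0     1 ]
R2 := R2 + 2/5·R3
  [ 1  1  -3  0 ]
  [ 0  1  -1  0 ]
  [ 0  0   0  1 ]
R1 := R1 − R2
  [ 1  0  -2  0 ]
  [ 0  1  -1  0 ]
  [ 0  0   0  1 ]

-2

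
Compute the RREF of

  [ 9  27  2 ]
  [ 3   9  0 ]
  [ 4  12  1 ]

r1 := 1/9·r1
  [ 1   3  2/9 ]
  [ 3   9    0 ]
  [ 4  12    1 ]
r2 := r2 − 3·r1
  [ 1   3   2/9 ]
  [ 0   0  -2/3 ]
  [ 4  12     1 ]
r3 := r3 − 4·r1
  [ 1  3   2/9 ]
  [ 0  0  -2/3 ]
  [ 0  0   1/9 ]
r2 := -3/2·r2
  [ 1  3  2/9 ]
  [ 0  0    1 ]
  [ 0  0  1/9 ]
r3 := r3 − 1/9·r2
  [ 1  3  2/9 ]
  [ 0  0    1 ]
  [ 0  0    0 ]
r1 := r1 − 2/9·r2
  [ 1  3  0 ]
  [ 0  0  1 ]
  [ 0  0  0 ]

[[1, 3, 0], [0, 0, 1], [0, 0, 0]]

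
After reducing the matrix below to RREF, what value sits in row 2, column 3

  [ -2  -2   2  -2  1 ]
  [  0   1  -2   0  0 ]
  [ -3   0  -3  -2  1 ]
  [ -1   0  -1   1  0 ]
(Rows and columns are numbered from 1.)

R1 := -1/2·R1
  [  1  1  -1   1  -1/2 ]
  [  0  1  -2   0     0 ]
  [ -3  0  -3  -2     1 ]
  [ -1  0  -1   1     0 ]
R3 := R3 + 3·R1
  [  1  1  -1  1  -1/2 ]
  [  0  1  -2  0     0 ]
  [  0  3  -6  1  -1/2 ]
  [ -1  0  -1  1     0 ]
R4 := R4 + R1
  [ 1  1  -1  1  -1/2 ]
  [ 0  1  -2  0     0 ]
  [ 0  3  -6  1  -1/2 ]
  [ 0  1  -2  2  -1/2 ]
R3 := R3 − 3·R2
  [ 1  1  -1  1  -1/2 ]
  [ 0  1  -2  0     0 ]
  [ 0  0   0  1  -1/2 ]
  [ 0  1  -2  2  -1/2 ]
R4 := R4 − R2
  [ 1  1  -1  1  -1/2 ]
  [ 0  1  -2  0     0 ]
  [ 0  0   0  1  -1/2 ]
  [ 0  0   0  2  -1/2 ]
R4 := R4 − 2·R3
  [ 1  1  -1  1  -1/2 ]
  [ 0  1  -2  0     0 ]
  [ 0  0   0  1  -1/2 ]
  [ 0  0   0  0   1/2 ]
R4 := 2·R4
  [ 1  1  -1  1  -1/2 ]
  [ 0  1  -2  0     0 ]
  [ 0  0   0  1  -1/2 ]
  [ 0  0   0  0     1 ]
R3 := R3 + 1/2·R4
  [ 1  1  -1  1  -1/2 ]
  [ 0  1  -2  0     0 ]
  [ 0  0   0  1     0 ]
  [ 0  0   0  0     1 ]
R1 := R1 + 1/2·R4
  [ 1  1  -1  1  0 ]
  [ 0  1  -2  0  0 ]
  [ 0  0   0  1  0 ]
  [ 0  0   0  0  1 ]
R1 := R1 − R3
  [ 1  1  -1  0  0 ]
  [ 0  1  -2  0  0 ]
  [ 0  0   0  1  0 ]
  [ 0  0   0  0  1 ]
R1 := R1 − R2
  [ 1  0   1  0  0 ]
  [ 0  1  -2  0  0 ]
  [ 0  0   0  1  0 ]
  [ 0  0   0  0  1 ]

-2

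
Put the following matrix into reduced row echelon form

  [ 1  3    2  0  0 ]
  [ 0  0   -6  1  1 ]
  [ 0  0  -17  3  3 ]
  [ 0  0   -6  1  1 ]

[[1, 3, 0, 0, 0], [0, 0, 1, 0, 0], [0, 0, 0, 1, 1], [0, 0, 0, 0, 0]]

ρ2 ← -1/6·ρ2
  [ 1  3    2     0     0 ]
  [ 0  0    1  -1/6  -1/6 ]
  [ 0  0  -17     3     3 ]
  [ 0  0   -6     1     1 ]
ρ3 ← ρ3 + 17·ρ2
  [ 1  3   2     0     0 ]
  [ 0  0   1  -1/6  -1/6 ]
  [ 0  0   0   1/6   1/6 ]
  [ 0  0  -6     1     1 ]
ρ4 ← ρ4 + 6·ρ2
  [ 1  3  2     0     0 ]
  [ 0  0  1  -1/6  -1/6 ]
  [ 0  0  0   1/6   1/6 ]
  [ 0  0  0     0     0 ]
ρ3 ← 6·ρ3
  [ 1  3  2     0     0 ]
  [ 0  0  1  -1/6  -1/6 ]
  [ 0  0  0     1     1 ]
  [ 0  0  0     0     0 ]
ρ2 ← ρ2 + 1/6·ρ3
  [ 1  3  2  0  0 ]
  [ 0  0  1  0  0 ]
  [ 0  0  0  1  1 ]
  [ 0  0  0  0  0 ]
ρ1 ← ρ1 − 2·ρ2
  [ 1  3  0  0  0 ]
  [ 0  0  1  0  0 ]
  [ 0  0  0  1  1 ]
  [ 0  0  0  0  0 ]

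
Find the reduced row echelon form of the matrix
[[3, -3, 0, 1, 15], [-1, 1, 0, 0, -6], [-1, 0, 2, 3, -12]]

R1 -> 1/3·R1
  [  1  -1  0  1/3    5 ]
  [ -1   1  0    0   -6 ]
  [ -1   0  2    3  -12 ]
R2 -> R2 + R1
  [  1  -1  0  1/3    5 ]
  [  0   0  0  1/3   -1 ]
  [ -1   0  2    3  -12 ]
R3 -> R3 + R1
  [ 1  -1  0   1/3   5 ]
  [ 0   0  0   1/3  -1 ]
  [ 0  -1  2  10/3  -7 ]
R2 ↔ R3
  [ 1  -1  0   1/3   5 ]
  [ 0  -1  2  10/3  -7 ]
  [ 0   0  0   1/3  -1 ]
R2 -> -1·R2
  [ 1  -1   0    1/3   5 ]
  [ 0   1  -2  -10/3   7 ]
  [ 0   0   0    1/3  -1 ]
R3 -> 3·R3
  [ 1  -1   0    1/3   5 ]
  [ 0   1  -2  -10/3   7 ]
  [ 0   0   0      1  -3 ]
R2 -> R2 + 10/3·R3
  [ 1  -1   0  1/3   5 ]
  [ 0   1  -2    0  -3 ]
  [ 0   0   0    1  -3 ]
R1 -> R1 − 1/3·R3
  [ 1  -1   0  0   6 ]
  [ 0   1  -2  0  -3 ]
  [ 0   0   0  1  -3 ]
R1 -> R1 + R2
  [ 1  0  -2  0   3 ]
  [ 0  1  -2  0  -3 ]
  [ 0  0   0  1  -3 ]

[[1, 0, -2, 0, 3], [0, 1, -2, 0, -3], [0, 0, 0, 1, -3]]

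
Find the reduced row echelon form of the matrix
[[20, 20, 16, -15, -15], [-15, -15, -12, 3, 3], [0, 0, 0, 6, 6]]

[[1, 1, 4/5, 0, 0], [0, 0, 0, 1, 1], [0, 0, 0, 0, 0]]

R1 ← 1/20·R1
  [   1    1  4/5  -3/4  -3/4 ]
  [ -15  -15  -12     3     3 ]
  [   0    0    0     6     6 ]
R2 ← R2 + 15·R1
  [ 1  1  4/5   -3/4   -3/4 ]
  [ 0  0    0  -33/4  -33/4 ]
  [ 0  0    0      6      6 ]
R2 ← -4/33·R2
  [ 1  1  4/5  -3/4  -3/4 ]
  [ 0  0    0     1     1 ]
  [ 0  0    0     6     6 ]
R3 ← R3 − 6·R2
  [ 1  1  4/5  -3/4  -3/4 ]
  [ 0  0    0     1     1 ]
  [ 0  0    0     0     0 ]
R1 ← R1 + 3/4·R2
  [ 1  1  4/5  0  0 ]
  [ 0  0    0  1  1 ]
  [ 0  0    0  0  0 ]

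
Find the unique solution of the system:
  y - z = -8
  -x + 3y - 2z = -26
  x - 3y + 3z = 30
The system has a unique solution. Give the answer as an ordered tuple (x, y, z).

(6, -4, 4)

Form the augmented matrix and row-reduce:
  [  0   1  -1  |   -8 ]
  [ -1   3  -2  |  -26 ]
  [  1  -3   3  |   30 ]
R1 ↔ R2
  [ -1   3  -2  |  -26 ]
  [  0   1  -1  |   -8 ]
  [  1  -3   3  |   30 ]
R1 := -1·R1
  [ 1  -3   2  |  26 ]
  [ 0   1  -1  |  -8 ]
  [ 1  -3   3  |  30 ]
R3 := R3 − R1
  [ 1  -3   2  |  26 ]
  [ 0   1  -1  |  -8 ]
  [ 0   0   1  |   4 ]
R2 := R2 + R3
  [ 1  -3  2  |  26 ]
  [ 0   1  0  |  -4 ]
  [ 0   0  1  |   4 ]
R1 := R1 − 2·R3
  [ 1  -3  0  |  18 ]
  [ 0   1  0  |  -4 ]
  [ 0   0  1  |   4 ]
R1 := R1 + 3·R2
  [ 1  0  0  |   6 ]
  [ 0  1  0  |  -4 ]
  [ 0  0  1  |   4 ]
Reading off the last column: x = 6, y = -4, z = 4.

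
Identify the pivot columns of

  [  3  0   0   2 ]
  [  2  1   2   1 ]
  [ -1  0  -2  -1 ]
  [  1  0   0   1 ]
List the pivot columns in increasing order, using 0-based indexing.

0, 1, 2, 3

R1 -> 1/3·R1
R2 -> R2 − 2·R1
R3 -> R3 + R1
R4 -> R4 − R1
R3 -> -1/2·R3
R4 -> 3·R4
R3 -> R3 − 1/6·R4
R2 -> R2 + 1/3·R4
R1 -> R1 − 2/3·R4
R2 -> R2 − 2·R3
Pivot columns are the columns containing a leading 1.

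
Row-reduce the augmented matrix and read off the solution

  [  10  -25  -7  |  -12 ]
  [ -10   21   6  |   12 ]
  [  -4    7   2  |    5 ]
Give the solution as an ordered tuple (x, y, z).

ρ1 ← 1/10·ρ1
  [   1  -5/2  -7/10  |  -6/5 ]
  [ -10    21      6  |    12 ]
  [  -4     7      2  |     5 ]
ρ2 ← ρ2 + 10·ρ1
  [  1  -5/2  -7/10  |  -6/5 ]
  [  0    -4     -1  |     0 ]
  [ -4     7      2  |     5 ]
ρ3 ← ρ3 + 4·ρ1
  [ 1  -5/2  -7/10  |  -6/5 ]
  [ 0    -4     -1  |     0 ]
  [ 0    -3   -4/5  |   1/5 ]
ρ2 ← -1/4·ρ2
  [ 1  -5/2  -7/10  |  -6/5 ]
  [ 0     1    1/4  |     0 ]
  [ 0    -3   -4/5  |   1/5 ]
ρ3 ← ρ3 + 3·ρ2
  [ 1  -5/2  -7/10  |  -6/5 ]
  [ 0     1    1/4  |     0 ]
  [ 0     0  -1/20  |   1/5 ]
ρ3 ← -20·ρ3
  [ 1  -5/2  -7/10  |  -6/5 ]
  [ 0     1    1/4  |     0 ]
  [ 0     0      1  |    -4 ]
ρ2 ← ρ2 − 1/4·ρ3
  [ 1  -5/2  -7/10  |  -6/5 ]
  [ 0     1      0  |     1 ]
  [ 0     0      1  |    -4 ]
ρ1 ← ρ1 + 7/10·ρ3
  [ 1  -5/2  0  |  -4 ]
  [ 0     1  0  |   1 ]
  [ 0     0  1  |  -4 ]
ρ1 ← ρ1 + 5/2·ρ2
  [ 1  0  0  |  -3/2 ]
  [ 0  1  0  |     1 ]
  [ 0  0  1  |    -4 ]
Reading off the last column: x = -3/2, y = 1, z = -4.

(-3/2, 1, -4)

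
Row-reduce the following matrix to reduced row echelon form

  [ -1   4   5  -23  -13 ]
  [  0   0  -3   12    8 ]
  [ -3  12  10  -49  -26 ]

ρ1 := -1·ρ1
  [  1  -4  -5   23   13 ]
  [  0   0  -3   12    8 ]
  [ -3  12  10  -49  -26 ]
ρ3 := ρ3 + 3·ρ1
  [ 1  -4  -5  23  13 ]
  [ 0   0  -3  12   8 ]
  [ 0   0  -5  20  13 ]
ρ2 := -1/3·ρ2
  [ 1  -4  -5  23    13 ]
  [ 0   0   1  -4  -8/3 ]
  [ 0   0  -5  20    13 ]
ρ3 := ρ3 + 5·ρ2
  [ 1  -4  -5  23    13 ]
  [ 0   0   1  -4  -8/3 ]
  [ 0   0   0   0  -1/3 ]
ρ3 := -3·ρ3
  [ 1  -4  -5  23    13 ]
  [ 0   0   1  -4  -8/3 ]
  [ 0   0   0   0     1 ]
ρ2 := ρ2 + 8/3·ρ3
  [ 1  -4  -5  23  13 ]
  [ 0   0   1  -4   0 ]
  [ 0   0   0   0   1 ]
ρ1 := ρ1 − 13·ρ3
  [ 1  -4  -5  23  0 ]
  [ 0   0   1  -4  0 ]
  [ 0   0   0   0  1 ]
ρ1 := ρ1 + 5·ρ2
  [ 1  -4  0   3  0 ]
  [ 0   0  1  -4  0 ]
  [ 0   0  0   0  1 ]

[[1, -4, 0, 3, 0], [0, 0, 1, -4, 0], [0, 0, 0, 0, 1]]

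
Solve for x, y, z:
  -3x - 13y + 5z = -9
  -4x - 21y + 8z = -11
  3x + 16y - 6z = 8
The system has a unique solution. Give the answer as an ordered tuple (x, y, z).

Form the augmented matrix and row-reduce:
  [ -3  -13   5  |   -9 ]
  [ -4  -21   8  |  -11 ]
  [  3   16  -6  |    8 ]
ρ1 → -1/3·ρ1
  [  1  13/3  -5/3  |    3 ]
  [ -4   -21     8  |  -11 ]
  [  3    16    -6  |    8 ]
ρ2 → ρ2 + 4·ρ1
  [ 1   13/3  -5/3  |  3 ]
  [ 0  -11/3   4/3  |  1 ]
  [ 3     16    -6  |  8 ]
ρ3 → ρ3 − 3·ρ1
  [ 1   13/3  -5/3  |   3 ]
  [ 0  -11/3   4/3  |   1 ]
  [ 0      3    -1  |  -1 ]
ρ2 → -3/11·ρ2
  [ 1  13/3   -5/3  |      3 ]
  [ 0     1  -4/11  |  -3/11 ]
  [ 0     3     -1  |     -1 ]
ρ3 → ρ3 − 3·ρ2
  [ 1  13/3   -5/3  |      3 ]
  [ 0     1  -4/11  |  -3/11 ]
  [ 0     0   1/11  |  -2/11 ]
ρ3 → 11·ρ3
  [ 1  13/3   -5/3  |      3 ]
  [ 0     1  -4/11  |  -3/11 ]
  [ 0     0      1  |     -2 ]
ρ2 → ρ2 + 4/11·ρ3
  [ 1  13/3  -5/3  |   3 ]
  [ 0     1     0  |  -1 ]
  [ 0     0     1  |  -2 ]
ρ1 → ρ1 + 5/3·ρ3
  [ 1  13/3  0  |  -1/3 ]
  [ 0     1  0  |    -1 ]
  [ 0     0  1  |    -2 ]
ρ1 → ρ1 − 13/3·ρ2
  [ 1  0  0  |   4 ]
  [ 0  1  0  |  -1 ]
  [ 0  0  1  |  -2 ]
Reading off the last column: x = 4, y = -1, z = -2.

(4, -1, -2)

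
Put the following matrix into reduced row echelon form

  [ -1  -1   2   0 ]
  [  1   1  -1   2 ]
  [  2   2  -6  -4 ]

R1 ← -1·R1
  [ 1  1  -2   0 ]
  [ 1  1  -1   2 ]
  [ 2  2  -6  -4 ]
R2 ← R2 − R1
  [ 1  1  -2   0 ]
  [ 0  0   1   2 ]
  [ 2  2  -6  -4 ]
R3 ← R3 − 2·R1
  [ 1  1  -2   0 ]
  [ 0  0   1   2 ]
  [ 0  0  -2  -4 ]
R3 ← R3 + 2·R2
  [ 1  1  -2  0 ]
  [ 0  0   1  2 ]
  [ 0  0   0  0 ]
R1 ← R1 + 2·R2
  [ 1  1  0  4 ]
  [ 0  0  1  2 ]
  [ 0  0  0  0 ]

[[1, 1, 0, 4], [0, 0, 1, 2], [0, 0, 0, 0]]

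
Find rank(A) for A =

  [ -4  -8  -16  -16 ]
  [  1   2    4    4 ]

ρ1 -> -1/4·ρ1
ρ2 -> ρ2 − ρ1
The reduced form has 1 nonzero row.

rank = 1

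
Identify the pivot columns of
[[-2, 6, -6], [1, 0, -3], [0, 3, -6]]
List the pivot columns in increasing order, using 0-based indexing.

R1 ← -1/2·R1
R2 ← R2 − R1
R2 ← 1/3·R2
R3 ← R3 − 3·R2
R1 ← R1 + 3·R2
Pivot columns are the columns containing a leading 1.

0, 1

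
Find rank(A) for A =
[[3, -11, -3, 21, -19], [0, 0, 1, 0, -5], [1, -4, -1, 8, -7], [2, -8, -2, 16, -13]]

R1 -> 1/3·R1
  [ 1  -11/3  -1   7  -19/3 ]
  [ 0      0   1   0     -5 ]
  [ 1     -4  -1   8     -7 ]
  [ 2     -8  -2  16    -13 ]
R3 -> R3 − R1
  [ 1  -11/3  -1   7  -19/3 ]
  [ 0      0   1   0     -5 ]
  [ 0   -1/3   0   1   -2/3 ]
  [ 2     -8  -2  16    -13 ]
R4 -> R4 − 2·R1
  [ 1  -11/3  -1  7  -19/3 ]
  [ 0      0   1  0     -5 ]
  [ 0   -1/3   0  1   -2/3 ]
  [ 0   -2/3   0  2   -1/3 ]
R2 ↔ R3
  [ 1  -11/3  -1  7  -19/3 ]
  [ 0   -1/3   0  1   -2/3 ]
  [ 0      0   1  0     -5 ]
  [ 0   -2/3   0  2   -1/3 ]
R2 -> -3·R2
  [ 1  -11/3  -1   7  -19/3 ]
  [ 0      1   0  -3      2 ]
  [ 0      0   1   0     -5 ]
  [ 0   -2/3   0   2   -1/3 ]
R4 -> R4 + 2/3·R2
  [ 1  -11/3  -1   7  -19/3 ]
  [ 0      1   0  -3      2 ]
  [ 0      0   1   0     -5 ]
  [ 0      0   0   0      1 ]
R3 -> R3 + 5·R4
  [ 1  -11/3  -1   7  -19/3 ]
  [ 0      1   0  -3      2 ]
  [ 0      0   1   0      0 ]
  [ 0      0   0   0      1 ]
R2 -> R2 − 2·R4
  [ 1  -11/3  -1   7  -19/3 ]
  [ 0      1   0  -3      0 ]
  [ 0      0   1   0      0 ]
  [ 0      0   0   0      1 ]
R1 -> R1 + 19/3·R4
  [ 1  -11/3  -1   7  0 ]
  [ 0      1   0  -3  0 ]
  [ 0      0   1   0  0 ]
  [ 0      0   0   0  1 ]
R1 -> R1 + R3
  [ 1  -11/3  0   7  0 ]
  [ 0      1  0  -3  0 ]
  [ 0      0  1   0  0 ]
  [ 0      0  0   0  1 ]
R1 -> R1 + 11/3·R2
  [ 1  0  0  -4  0 ]
  [ 0  1  0  -3  0 ]
  [ 0  0  1   0  0 ]
  [ 0  0  0   0  1 ]
The reduced form has 4 nonzero rows.

rank = 4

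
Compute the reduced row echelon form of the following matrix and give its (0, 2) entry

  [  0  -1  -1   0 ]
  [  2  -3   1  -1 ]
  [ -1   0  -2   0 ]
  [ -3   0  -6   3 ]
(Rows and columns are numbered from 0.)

Swap ρ1 and ρ2.
  [  2  -3   1  -1 ]
  [  0  -1  -1   0 ]
  [ -1   0  -2   0 ]
  [ -3   0  -6   3 ]
Multiply ρ1 by 1/2.
  [  1  -3/2  1/2  -1/2 ]
  [  0    -1   -1     0 ]
  [ -1     0   -2     0 ]
  [ -3     0   -6     3 ]
Add ρ1 to ρ3.
  [  1  -3/2   1/2  -1/2 ]
  [  0    -1    -1     0 ]
  [  0  -3/2  -3/2  -1/2 ]
  [ -3     0    -6     3 ]
Add 3 times ρ1 to ρ4.
  [ 1  -3/2   1/2  -1/2 ]
  [ 0    -1    -1     0 ]
  [ 0  -3/2  -3/2  -1/2 ]
  [ 0  -9/2  -9/2   3/2 ]
Multiply ρ2 by -1.
  [ 1  -3/2   1/2  -1/2 ]
  [ 0     1     1     0 ]
  [ 0  -3/2  -3/2  -1/2 ]
  [ 0  -9/2  -9/2   3/2 ]
Add 3/2 times ρ2 to ρ3.
  [ 1  -3/2   1/2  -1/2 ]
  [ 0     1     1     0 ]
  [ 0     0     0  -1/2 ]
  [ 0  -9/2  -9/2   3/2 ]
Add 9/2 times ρ2 to ρ4.
  [ 1  -3/2  1/2  -1/2 ]
  [ 0     1    1     0 ]
  [ 0     0    0  -1/2 ]
  [ 0     0    0   3/2 ]
Multiply ρ3 by -2.
  [ 1  -3/2  1/2  -1/2 ]
  [ 0     1    1     0 ]
  [ 0     0    0     1 ]
  [ 0     0    0   3/2 ]
Subtract 3/2 times ρ3 from ρ4.
  [ 1  -3/2  1/2  -1/2 ]
  [ 0     1    1     0 ]
  [ 0     0    0     1 ]
  [ 0     0    0     0 ]
Add 1/2 times ρ3 to ρ1.
  [ 1  -3/2  1/2  0 ]
  [ 0     1    1  0 ]
  [ 0     0    0  1 ]
  [ 0     0    0  0 ]
Add 3/2 times ρ2 to ρ1.
  [ 1  0  2  0 ]
  [ 0  1  1  0 ]
  [ 0  0  0  1 ]
  [ 0  0  0  0 ]

2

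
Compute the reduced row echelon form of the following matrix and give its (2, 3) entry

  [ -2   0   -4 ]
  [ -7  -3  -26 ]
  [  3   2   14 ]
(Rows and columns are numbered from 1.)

R1 → -1/2·R1
  [  1   0    2 ]
  [ -7  -3  -26 ]
  [  3   2   14 ]
R2 → R2 + 7·R1
  [ 1   0    2 ]
  [ 0  -3  -12 ]
  [ 3   2   14 ]
R3 → R3 − 3·R1
  [ 1   0    2 ]
  [ 0  -3  -12 ]
  [ 0   2    8 ]
R2 → -1/3·R2
  [ 1  0  2 ]
  [ 0  1  4 ]
  [ 0  2  8 ]
R3 → R3 − 2·R2
  [ 1  0  2 ]
  [ 0  1  4 ]
  [ 0  0  0 ]

4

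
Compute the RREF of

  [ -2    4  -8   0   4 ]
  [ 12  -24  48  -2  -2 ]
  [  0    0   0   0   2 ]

Multiply ρ1 by -1/2.
  [  1   -2   4   0  -2 ]
  [ 12  -24  48  -2  -2 ]
  [  0    0   0   0   2 ]
Subtract 12 times ρ1 from ρ2.
  [ 1  -2  4   0  -2 ]
  [ 0   0  0  -2  22 ]
  [ 0   0  0   0   2 ]
Multiply ρ2 by -1/2.
  [ 1  -2  4  0   -2 ]
  [ 0   0  0  1  -11 ]
  [ 0   0  0  0    2 ]
Multiply ρ3 by 1/2.
  [ 1  -2  4  0   -2 ]
  [ 0   0  0  1  -11 ]
  [ 0   0  0  0    1 ]
Add 11 times ρ3 to ρ2.
  [ 1  -2  4  0  -2 ]
  [ 0   0  0  1   0 ]
  [ 0   0  0  0   1 ]
Add 2 times ρ3 to ρ1.
  [ 1  -2  4  0  0 ]
  [ 0   0  0  1  0 ]
  [ 0   0  0  0  1 ]

[[1, -2, 4, 0, 0], [0, 0, 0, 1, 0], [0, 0, 0, 0, 1]]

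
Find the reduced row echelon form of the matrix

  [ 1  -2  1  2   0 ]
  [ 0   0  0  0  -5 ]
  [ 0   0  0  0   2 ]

[[1, -2, 1, 2, 0], [0, 0, 0, 0, 1], [0, 0, 0, 0, 0]]

Multiply R2 by -1/5.
  [ 1  -2  1  2  0 ]
  [ 0   0  0  0  1 ]
  [ 0   0  0  0  2 ]
Subtract 2 times R2 from R3.
  [ 1  -2  1  2  0 ]
  [ 0   0  0  0  1 ]
  [ 0   0  0  0  0 ]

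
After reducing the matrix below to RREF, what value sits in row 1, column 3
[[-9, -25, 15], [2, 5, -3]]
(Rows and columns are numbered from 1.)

R1 := -1/9·R1
R2 := R2 − 2·R1
R2 := -9/5·R2
R1 := R1 − 25/9·R2

0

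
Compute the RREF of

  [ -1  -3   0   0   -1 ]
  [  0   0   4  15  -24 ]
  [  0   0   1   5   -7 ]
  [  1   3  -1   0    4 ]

[[1, 3, 0, 0, 1], [0, 0, 1, 0, -3], [0, 0, 0, 1, -4/5], [0, 0, 0, 0, 0]]

Multiply R1 by -1.
  [ 1  3   0   0    1 ]
  [ 0  0   4  15  -24 ]
  [ 0  0   1   5   -7 ]
  [ 1  3  -1   0    4 ]
Subtract R1 from R4.
  [ 1  3   0   0    1 ]
  [ 0  0   4  15  -24 ]
  [ 0  0   1   5   -7 ]
  [ 0  0  -1   0    3 ]
Multiply R2 by 1/4.
  [ 1  3   0     0   1 ]
  [ 0  0   1  15/4  -6 ]
  [ 0  0   1     5  -7 ]
  [ 0  0  -1     0   3 ]
Subtract R2 from R3.
  [ 1  3   0     0   1 ]
  [ 0  0   1  15/4  -6 ]
  [ 0  0   0   5/4  -1 ]
  [ 0  0  -1     0   3 ]
Add R2 to R4.
  [ 1  3  0     0   1 ]
  [ 0  0  1  15/4  -6 ]
  [ 0  0  0   5/4  -1 ]
  [ 0  0  0  15/4  -3 ]
Multiply R3 by 4/5.
  [ 1  3  0     0     1 ]
  [ 0  0  1  15/4    -6 ]
  [ 0  0  0     1  -4/5 ]
  [ 0  0  0  15/4    -3 ]
Subtract 15/4 times R3 from R4.
  [ 1  3  0     0     1 ]
  [ 0  0  1  15/4    -6 ]
  [ 0  0  0     1  -4/5 ]
  [ 0  0  0     0     0 ]
Subtract 15/4 times R3 from R2.
  [ 1  3  0  0     1 ]
  [ 0  0  1  0    -3 ]
  [ 0  0  0  1  -4/5 ]
  [ 0  0  0  0     0 ]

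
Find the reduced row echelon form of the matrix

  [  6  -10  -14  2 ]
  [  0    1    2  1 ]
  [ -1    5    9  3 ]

[[1, 0, 1, 2], [0, 1, 2, 1], [0, 0, 0, 0]]

r1 := 1/6·r1
  [  1  -5/3  -7/3  1/3 ]
  [  0     1     2    1 ]
  [ -1     5     9    3 ]
r3 := r3 + r1
  [ 1  -5/3  -7/3   1/3 ]
  [ 0     1     2     1 ]
  [ 0  10/3  20/3  10/3 ]
r3 := r3 − 10/3·r2
  [ 1  -5/3  -7/3  1/3 ]
  [ 0     1     2    1 ]
  [ 0     0     0    0 ]
r1 := r1 + 5/3·r2
  [ 1  0  1  2 ]
  [ 0  1  2  1 ]
  [ 0  0  0  0 ]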